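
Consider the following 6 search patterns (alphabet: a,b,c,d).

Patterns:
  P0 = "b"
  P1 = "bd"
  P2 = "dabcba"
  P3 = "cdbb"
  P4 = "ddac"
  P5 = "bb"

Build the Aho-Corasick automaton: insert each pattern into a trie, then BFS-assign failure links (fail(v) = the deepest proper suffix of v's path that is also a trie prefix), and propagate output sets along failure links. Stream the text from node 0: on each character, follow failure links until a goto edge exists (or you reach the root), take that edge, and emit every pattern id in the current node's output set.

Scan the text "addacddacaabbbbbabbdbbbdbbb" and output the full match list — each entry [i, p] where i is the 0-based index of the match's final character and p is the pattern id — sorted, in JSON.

Construct AC machine:
Trie (insert patterns):
  n0 'ε': b→1 c→9 d→3
  n1 'b': b→16 d→2  ←P0
  n2 'bd': ·  ←P1
  n3 'd': a→4 d→13
  n4 'da': b→5
  n5 'dab': c→6
  n6 'dabc': b→7
  n7 'dabcb': a→8
  n8 'dabcba': ·  ←P2
  n9 'c': d→10
  n10 'cd': b→11
  n11 'cdb': b→12
  n12 'cdbb': ·  ←P3
  n13 'dd': a→14
  n14 'dda': c→15
  n15 'ddac': ·  ←P4
  n16 'bb': ·  ←P5

BFS fail/out derivation:
  n1('b'): parent n0 fail=0; on 'b' 0 → fail=0;  out {0}∪∅={0}
  n3('d'): parent n0 fail=0; on 'd' 0 → fail=0;  out ∅∪∅=∅
  n9('c'): parent n0 fail=0; on 'c' 0 → fail=0;  out ∅∪∅=∅
  n2('bd'): parent n1 fail=0; on 'd' 0 → fail=3;  out {1}∪∅={1}
  n4('da'): parent n3 fail=0; on 'a' 0 → fail=0;  out ∅∪∅=∅
  n10('cd'): parent n9 fail=0; on 'd' 0 → fail=3;  out ∅∪∅=∅
  n13('dd'): parent n3 fail=0; on 'd' 0 → fail=3;  out ∅∪∅=∅
  n16('bb'): parent n1 fail=0; on 'b' 0 → fail=1;  out {5}∪{0}={0,5}
  n5('dab'): parent n4 fail=0; on 'b' 0 → fail=1;  out ∅∪{0}={0}
  n11('cdb'): parent n10 fail=3; on 'b' 3→0 → fail=1;  out ∅∪{0}={0}
  n14('dda'): parent n13 fail=3; on 'a' 3 → fail=4;  out ∅∪∅=∅
  n6('dabc'): parent n5 fail=1; on 'c' 1→0 → fail=9;  out ∅∪∅=∅
  n12('cdbb'): parent n11 fail=1; on 'b' 1 → fail=16;  out {3}∪{0,5}={0,3,5}
  n15('ddac'): parent n14 fail=4; on 'c' 4→0 → fail=9;  out {4}∪∅={4}
  n7('dabcb'): parent n6 fail=9; on 'b' 9→0 → fail=1;  out ∅∪{0}={0}
  n8('dabcba'): parent n7 fail=1; on 'a' 1→0 → fail=0;  out {2}∪∅={2}

Text stream:
[0] read 'a'  n0⇒n0
[1] read 'd'  n0⇒n3
[2] read 'd'  n3⇒n13
[3] read 'a'  n13⇒n14
[4] read 'c'  n14⇒n15  → match P4@[1:4]
[5] read 'd'  n15⇒n10 (fail-walked)
[6] read 'd'  n10⇒n13 (fail-walked)
[7] read 'a'  n13⇒n14
[8] read 'c'  n14⇒n15  → match P4@[5:8]
[9] read 'a'  n15⇒n0 (fail-walked)
[10] read 'a'  n0⇒n0
[11] read 'b'  n0⇒n1  → match P0@[11:11]
[12] read 'b'  n1⇒n16  → match P0@[12:12],P5@[11:12]
[13] read 'b'  n16⇒n16 (fail-walked)  → match P0@[13:13],P5@[12:13]
[14] read 'b'  n16⇒n16 (fail-walked)  → match P0@[14:14],P5@[13:14]
[15] read 'b'  n16⇒n16 (fail-walked)  → match P0@[15:15],P5@[14:15]
[16] read 'a'  n16⇒n0 (fail-walked)
[17] read 'b'  n0⇒n1  → match P0@[17:17]
[18] read 'b'  n1⇒n16  → match P0@[18:18],P5@[17:18]
[19] read 'd'  n16⇒n2 (fail-walked)  → match P1@[18:19]
[20] read 'b'  n2⇒n1 (fail-walked)  → match P0@[20:20]
[21] read 'b'  n1⇒n16  → match P0@[21:21],P5@[20:21]
[22] read 'b'  n16⇒n16 (fail-walked)  → match P0@[22:22],P5@[21:22]
[23] read 'd'  n16⇒n2 (fail-walked)  → match P1@[22:23]
[24] read 'b'  n2⇒n1 (fail-walked)  → match P0@[24:24]
[25] read 'b'  n1⇒n16  → match P0@[25:25],P5@[24:25]
[26] read 'b'  n16⇒n16 (fail-walked)  → match P0@[26:26],P5@[25:26]

Matches: [[4,4],[8,4],[11,0],[12,0],[12,5],[13,0],[13,5],[14,0],[14,5],[15,0],[15,5],[17,0],[18,0],[18,5],[19,1],[20,0],[21,0],[21,5],[22,0],[22,5],[23,1],[24,0],[25,0],[25,5],[26,0],[26,5]]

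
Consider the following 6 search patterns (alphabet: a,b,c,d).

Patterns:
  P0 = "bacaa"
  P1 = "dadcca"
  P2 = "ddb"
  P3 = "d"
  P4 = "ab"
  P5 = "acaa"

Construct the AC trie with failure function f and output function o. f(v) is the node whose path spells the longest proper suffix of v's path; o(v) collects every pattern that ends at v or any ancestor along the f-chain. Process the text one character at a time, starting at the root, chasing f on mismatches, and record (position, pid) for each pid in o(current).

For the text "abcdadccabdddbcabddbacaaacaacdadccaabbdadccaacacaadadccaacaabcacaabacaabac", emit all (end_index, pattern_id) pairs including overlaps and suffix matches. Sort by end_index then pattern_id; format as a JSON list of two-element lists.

Build automaton:
Trie nodes:
  n0 'ε': a→14 b→1 d→6
  n1 'b': a→2
  n2 'ba': c→3
  n3 'bac': a→4
  n4 'baca': a→5
  n5 'bacaa': ·  [P0 ends]
  n6 'd': a→7 d→12  [P3 ends]
  n7 'da': d→8
  n8 'dad': c→9
  n9 'dadc': c→10
  n10 'dadcc': a→11
  n11 'dadcca': ·  [P1 ends]
  n12 'dd': b→13
  n13 'ddb': ·  [P2 ends]
  n14 'a': b→15 c→16
  n15 'ab': ·  [P4 ends]
  n16 'ac': a→17
  n17 'aca': a→18
  n18 'acaa': ·  [P5 ends]

Failure links (BFS by depth):
  fail(1) 'b': from fail(0)=0 chase 'b': 0 ⇒ 0;  out=∅∪out(0)=∅
  fail(6) 'd': from fail(0)=0 chase 'd': 0 ⇒ 0;  out={3}∪out(0)={3}
  fail(14) 'a': from fail(0)=0 chase 'a': 0 ⇒ 0;  out=∅∪out(0)=∅
  fail(2) 'ba': from fail(1)=0 chase 'a': 0 ⇒ 14;  out=∅∪out(14)=∅
  fail(7) 'da': from fail(6)=0 chase 'a': 0 ⇒ 14;  out=∅∪out(14)=∅
  fail(12) 'dd': from fail(6)=0 chase 'd': 0 ⇒ 6;  out=∅∪out(6)={3}
  fail(15) 'ab': from fail(14)=0 chase 'b': 0 ⇒ 1;  out={4}∪out(1)={4}
  fail(16) 'ac': from fail(14)=0 chase 'c': 0 ⇒ 0;  out=∅∪out(0)=∅
  fail(3) 'bac': from fail(2)=14 chase 'c': 14 ⇒ 16;  out=∅∪out(16)=∅
  fail(8) 'dad': from fail(7)=14 chase 'd': 14→0 ⇒ 6;  out=∅∪out(6)={3}
  fail(13) 'ddb': from fail(12)=6 chase 'b': 6→0 ⇒ 1;  out={2}∪out(1)={2}
  fail(17) 'aca': from fail(16)=0 chase 'a': 0 ⇒ 14;  out=∅∪out(14)=∅
  fail(4) 'baca': from fail(3)=16 chase 'a': 16 ⇒ 17;  out=∅∪out(17)=∅
  fail(9) 'dadc': from fail(8)=6 chase 'c': 6→0 ⇒ 0;  out=∅∪out(0)=∅
  fail(18) 'acaa': from fail(17)=14 chase 'a': 14→0 ⇒ 14;  out={5}∪out(14)={5}
  fail(5) 'bacaa': from fail(4)=17 chase 'a': 17 ⇒ 18;  out={0}∪out(18)={0,5}
  fail(10) 'dadcc': from fail(9)=0 chase 'c': 0 ⇒ 0;  out=∅∪out(0)=∅
  fail(11) 'dadcca': from fail(10)=0 chase 'a': 0 ⇒ 14;  out={1}∪out(14)={1}

Run:
[0] read 'a'  n0⇒n14
[1] read 'b'  n14⇒n15  → match P4@[0:1]
[2] read 'c'  n15⇒n0 (via fail)
[3] read 'd'  n0⇒n6  → match P3@[3:3]
[4] read 'a'  n6⇒n7
[5] read 'd'  n7⇒n8  → match P3@[5:5]
[6] read 'c'  n8⇒n9
[7] read 'c'  n9⇒n10
[8] read 'a'  n10⇒n11  → match P1@[3:8]
[9] read 'b'  n11⇒n15 (via fail)  → match P4@[8:9]
[10] read 'd'  n15⇒n6 (via fail)  → match P3@[10:10]
[11] read 'd'  n6⇒n12  → match P3@[11:11]
[12] read 'd'  n12⇒n12 (via fail)  → match P3@[12:12]
[13] read 'b'  n12⇒n13  → match P2@[11:13]
[14] read 'c'  n13⇒n0 (via fail)
[15] read 'a'  n0⇒n14
[16] read 'b'  n14⇒n15  → match P4@[15:16]
[17] read 'd'  n15⇒n6 (via fail)  → match P3@[17:17]
[18] read 'd'  n6⇒n12  → match P3@[18:18]
[19] read 'b'  n12⇒n13  → match P2@[17:19]
[20] read 'a'  n13⇒n2 (via fail)
[21] read 'c'  n2⇒n3
[22] read 'a'  n3⇒n4
[23] read 'a'  n4⇒n5  → match P0@[19:23],P5@[20:23]
[24] read 'a'  n5⇒n14 (via fail)
[25] read 'c'  n14⇒n16
[26] read 'a'  n16⇒n17
[27] read 'a'  n17⇒n18  → match P5@[24:27]
[28] read 'c'  n18⇒n16 (via fail)
[29] read 'd'  n16⇒n6 (via fail)  → match P3@[29:29]
[30] read 'a'  n6⇒n7
[31] read 'd'  n7⇒n8  → match P3@[31:31]
[32] read 'c'  n8⇒n9
[33] read 'c'  n9⇒n10
[34] read 'a'  n10⇒n11  → match P1@[29:34]
[35] read 'a'  n11⇒n14 (via fail)
[36] read 'b'  n14⇒n15  → match P4@[35:36]
[37] read 'b'  n15⇒n1 (via fail)
[38] read 'd'  n1⇒n6 (via fail)  → match P3@[38:38]
[39] read 'a'  n6⇒n7
[40] read 'd'  n7⇒n8  → match P3@[40:40]
[41] read 'c'  n8⇒n9
[42] read 'c'  n9⇒n10
[43] read 'a'  n10⇒n11  → match P1@[38:43]
[44] read 'a'  n11⇒n14 (via fail)
[45] read 'c'  n14⇒n16
[46] read 'a'  n16⇒n17
[47] read 'c'  n17⇒n16 (via fail)
[48] read 'a'  n16⇒n17
[49] read 'a'  n17⇒n18  → match P5@[46:49]
[50] read 'd'  n18⇒n6 (via fail)  → match P3@[50:50]
[51] read 'a'  n6⇒n7
[52] read 'd'  n7⇒n8  → match P3@[52:52]
[53] read 'c'  n8⇒n9
[54] read 'c'  n9⇒n10
[55] read 'a'  n10⇒n11  → match P1@[50:55]
[56] read 'a'  n11⇒n14 (via fail)
[57] read 'c'  n14⇒n16
[58] read 'a'  n16⇒n17
[59] read 'a'  n17⇒n18  → match P5@[56:59]
[60] read 'b'  n18⇒n15 (via fail)  → match P4@[59:60]
[61] read 'c'  n15⇒n0 (via fail)
[62] read 'a'  n0⇒n14
[63] read 'c'  n14⇒n16
[64] read 'a'  n16⇒n17
[65] read 'a'  n17⇒n18  → match P5@[62:65]
[66] read 'b'  n18⇒n15 (via fail)  → match P4@[65:66]
[67] read 'a'  n15⇒n2 (via fail)
[68] read 'c'  n2⇒n3
[69] read 'a'  n3⇒n4
[70] read 'a'  n4⇒n5  → match P0@[66:70],P5@[67:70]
[71] read 'b'  n5⇒n15 (via fail)  → match P4@[70:71]
[72] read 'a'  n15⇒n2 (via fail)
[73] read 'c'  n2⇒n3

Matches: [[1,4],[3,3],[5,3],[8,1],[9,4],[10,3],[11,3],[12,3],[13,2],[16,4],[17,3],[18,3],[19,2],[23,0],[23,5],[27,5],[29,3],[31,3],[34,1],[36,4],[38,3],[40,3],[43,1],[49,5],[50,3],[52,3],[55,1],[59,5],[60,4],[65,5],[66,4],[70,0],[70,5],[71,4]]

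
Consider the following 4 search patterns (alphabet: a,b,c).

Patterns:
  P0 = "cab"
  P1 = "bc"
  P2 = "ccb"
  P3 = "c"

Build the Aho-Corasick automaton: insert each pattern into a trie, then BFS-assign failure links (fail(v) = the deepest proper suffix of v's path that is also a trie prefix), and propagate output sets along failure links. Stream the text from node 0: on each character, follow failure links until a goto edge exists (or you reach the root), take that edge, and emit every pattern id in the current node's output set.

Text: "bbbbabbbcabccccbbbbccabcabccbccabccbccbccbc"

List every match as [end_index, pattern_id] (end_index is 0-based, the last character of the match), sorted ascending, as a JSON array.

Build automaton:
Trie nodes:
  0='ε' goto b→4 c→1
  1='c' goto a→2 c→6  ←P3
  2='ca' goto b→3
  3='cab' goto ·  ←P0
  4='b' goto c→5
  5='bc' goto ·  ←P1
  6='cc' goto b→7
  7='ccb' goto ·  ←P2

Failure links (BFS by depth):
  fail(1) 'c': from fail(0)=0 chase 'c': 0 ⇒ 0;  out={3}∪out(0)={3}
  fail(4) 'b': from fail(0)=0 chase 'b': 0 ⇒ 0;  out=∅∪out(0)=∅
  fail(2) 'ca': from fail(1)=0 chase 'a': 0 ⇒ 0;  out=∅∪out(0)=∅
  fail(5) 'bc': from fail(4)=0 chase 'c': 0 ⇒ 1;  out={1}∪out(1)={1,3}
  fail(6) 'cc': from fail(1)=0 chase 'c': 0 ⇒ 1;  out=∅∪out(1)={3}
  fail(3) 'cab': from fail(2)=0 chase 'b': 0 ⇒ 4;  out={0}∪out(4)={0}
  fail(7) 'ccb': from fail(6)=1 chase 'b': 1→0 ⇒ 4;  out={2}∪out(4)={2}

Scan:
pos 0 'b': at 4
pos 1 'b': at 4 ·f
pos 2 'b': at 4 ·f
pos 3 'b': at 4 ·f
pos 4 'a': at 0 ·f
pos 5 'b': at 4
pos 6 'b': at 4 ·f
pos 7 'b': at 4 ·f
pos 8 'c': at 5  emit P1@[7:8],P3@[8:8]
pos 9 'a': at 2 ·f
pos 10 'b': at 3  emit P0@[8:10]
pos 11 'c': at 5 ·f  emit P1@[10:11],P3@[11:11]
pos 12 'c': at 6 ·f  emit P3@[12:12]
pos 13 'c': at 6 ·f  emit P3@[13:13]
pos 14 'c': at 6 ·f  emit P3@[14:14]
pos 15 'b': at 7  emit P2@[13:15]
pos 16 'b': at 4 ·f
pos 17 'b': at 4 ·f
pos 18 'b': at 4 ·f
pos 19 'c': at 5  emit P1@[18:19],P3@[19:19]
pos 20 'c': at 6 ·f  emit P3@[20:20]
pos 21 'a': at 2 ·f
pos 22 'b': at 3  emit P0@[20:22]
pos 23 'c': at 5 ·f  emit P1@[22:23],P3@[23:23]
pos 24 'a': at 2 ·f
pos 25 'b': at 3  emit P0@[23:25]
pos 26 'c': at 5 ·f  emit P1@[25:26],P3@[26:26]
pos 27 'c': at 6 ·f  emit P3@[27:27]
pos 28 'b': at 7  emit P2@[26:28]
pos 29 'c': at 5 ·f  emit P1@[28:29],P3@[29:29]
pos 30 'c': at 6 ·f  emit P3@[30:30]
pos 31 'a': at 2 ·f
pos 32 'b': at 3  emit P0@[30:32]
pos 33 'c': at 5 ·f  emit P1@[32:33],P3@[33:33]
pos 34 'c': at 6 ·f  emit P3@[34:34]
pos 35 'b': at 7  emit P2@[33:35]
pos 36 'c': at 5 ·f  emit P1@[35:36],P3@[36:36]
pos 37 'c': at 6 ·f  emit P3@[37:37]
pos 38 'b': at 7  emit P2@[36:38]
pos 39 'c': at 5 ·f  emit P1@[38:39],P3@[39:39]
pos 40 'c': at 6 ·f  emit P3@[40:40]
pos 41 'b': at 7  emit P2@[39:41]
pos 42 'c': at 5 ·f  emit P1@[41:42],P3@[42:42]

Result: [[8,1],[8,3],[10,0],[11,1],[11,3],[12,3],[13,3],[14,3],[15,2],[19,1],[19,3],[20,3],[22,0],[23,1],[23,3],[25,0],[26,1],[26,3],[27,3],[28,2],[29,1],[29,3],[30,3],[32,0],[33,1],[33,3],[34,3],[35,2],[36,1],[36,3],[37,3],[38,2],[39,1],[39,3],[40,3],[41,2],[42,1],[42,3]]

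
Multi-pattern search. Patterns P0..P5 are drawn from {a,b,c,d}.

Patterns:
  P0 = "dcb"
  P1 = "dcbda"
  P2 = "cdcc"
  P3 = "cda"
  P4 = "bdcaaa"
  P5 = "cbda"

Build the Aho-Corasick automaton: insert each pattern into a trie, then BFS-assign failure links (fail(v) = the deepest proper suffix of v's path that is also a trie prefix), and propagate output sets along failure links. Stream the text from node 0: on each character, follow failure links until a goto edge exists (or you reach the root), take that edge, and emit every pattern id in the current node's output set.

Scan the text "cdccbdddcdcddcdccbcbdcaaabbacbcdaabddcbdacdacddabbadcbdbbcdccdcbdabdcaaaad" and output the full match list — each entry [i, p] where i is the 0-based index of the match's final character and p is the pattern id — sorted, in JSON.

Construct AC machine:
Trie nodes:
  n0 'ε': b→11 c→6 d→1
  n1 'd': c→2
  n2 'dc': b→3
  n3 'dcb': d→4  ←P0
  n4 'dcbd': a→5
  n5 'dcbda': ·  ←P1
  n6 'c': b→17 d→7
  n7 'cd': a→10 c→8
  n8 'cdc': c→9
  n9 'cdcc': ·  ←P2
  n10 'cda': ·  ←P3
  n11 'b': d→12
  n12 'bd': c→13
  n13 'bdc': a→14
  n14 'bdca': a→15
  n15 'bdcaa': a→16
  n16 'bdcaaa': ·  ←P4
  n17 'cb': d→18
  n18 'cbd': a→19
  n19 'cbda': ·  ←P5

Failure links (BFS by depth):
  fail(1) 'd': from fail(0)=0 chase 'd': 0 ⇒ 0;  out=∅∪out(0)=∅
  fail(6) 'c': from fail(0)=0 chase 'c': 0 ⇒ 0;  out=∅∪out(0)=∅
  fail(11) 'b': from fail(0)=0 chase 'b': 0 ⇒ 0;  out=∅∪out(0)=∅
  fail(2) 'dc': from fail(1)=0 chase 'c': 0 ⇒ 6;  out=∅∪out(6)=∅
  fail(7) 'cd': from fail(6)=0 chase 'd': 0 ⇒ 1;  out=∅∪out(1)=∅
  fail(12) 'bd': from fail(11)=0 chase 'd': 0 ⇒ 1;  out=∅∪out(1)=∅
  fail(17) 'cb': from fail(6)=0 chase 'b': 0 ⇒ 11;  out=∅∪out(11)=∅
  fail(3) 'dcb': from fail(2)=6 chase 'b': 6 ⇒ 17;  out={0}∪out(17)={0}
  fail(8) 'cdc': from fail(7)=1 chase 'c': 1 ⇒ 2;  out=∅∪out(2)=∅
  fail(10) 'cda': from fail(7)=1 chase 'a': 1→0 ⇒ 0;  out={3}∪out(0)={3}
  fail(13) 'bdc': from fail(12)=1 chase 'c': 1 ⇒ 2;  out=∅∪out(2)=∅
  fail(18) 'cbd': from fail(17)=11 chase 'd': 11 ⇒ 12;  out=∅∪out(12)=∅
  fail(4) 'dcbd': from fail(3)=17 chase 'd': 17 ⇒ 18;  out=∅∪out(18)=∅
  fail(9) 'cdcc': from fail(8)=2 chase 'c': 2→6→0 ⇒ 6;  out={2}∪out(6)={2}
  fail(14) 'bdca': from fail(13)=2 chase 'a': 2→6→0 ⇒ 0;  out=∅∪out(0)=∅
  fail(19) 'cbda': from fail(18)=12 chase 'a': 12→1→0 ⇒ 0;  out={5}∪out(0)={5}
  fail(5) 'dcbda': from fail(4)=18 chase 'a': 18 ⇒ 19;  out={1}∪out(19)={1,5}
  fail(15) 'bdcaa': from fail(14)=0 chase 'a': 0 ⇒ 0;  out=∅∪out(0)=∅
  fail(16) 'bdcaaa': from fail(15)=0 chase 'a': 0 ⇒ 0;  out={4}∪out(0)={4}

Run:
[0] read 'c'  n0⇒n6
[1] read 'd'  n6⇒n7
[2] read 'c'  n7⇒n8
[3] read 'c'  n8⇒n9  ** P2@[0:3]
[4] read 'b'  n9⇒n17 ·f
[5] read 'd'  n17⇒n18
[6] read 'd'  n18⇒n1 ·f
[7] read 'd'  n1⇒n1 ·f
[8] read 'c'  n1⇒n2
[9] read 'd'  n2⇒n7 ·f
[10] read 'c'  n7⇒n8
[11] read 'd'  n8⇒n7 ·f
[12] read 'd'  n7⇒n1 ·f
[13] read 'c'  n1⇒n2
[14] read 'd'  n2⇒n7 ·f
[15] read 'c'  n7⇒n8
[16] read 'c'  n8⇒n9  ** P2@[13:16]
[17] read 'b'  n9⇒n17 ·f
[18] read 'c'  n17⇒n6 ·f
[19] read 'b'  n6⇒n17
[20] read 'd'  n17⇒n18
[21] read 'c'  n18⇒n13 ·f
[22] read 'a'  n13⇒n14
[23] read 'a'  n14⇒n15
[24] read 'a'  n15⇒n16  ** P4@[19:24]
[25] read 'b'  n16⇒n11 ·f
[26] read 'b'  n11⇒n11 ·f
[27] read 'a'  n11⇒n0 ·f
[28] read 'c'  n0⇒n6
[29] read 'b'  n6⇒n17
[30] read 'c'  n17⇒n6 ·f
[31] read 'd'  n6⇒n7
[32] read 'a'  n7⇒n10  ** P3@[30:32]
[33] read 'a'  n10⇒n0 ·f
[34] read 'b'  n0⇒n11
[35] read 'd'  n11⇒n12
[36] read 'd'  n12⇒n1 ·f
[37] read 'c'  n1⇒n2
[38] read 'b'  n2⇒n3  ** P0@[36:38]
[39] read 'd'  n3⇒n4
[40] read 'a'  n4⇒n5  ** P1@[36:40],P5@[37:40]
[41] read 'c'  n5⇒n6 ·f
[42] read 'd'  n6⇒n7
[43] read 'a'  n7⇒n10  ** P3@[41:43]
[44] read 'c'  n10⇒n6 ·f
[45] read 'd'  n6⇒n7
[46] read 'd'  n7⇒n1 ·f
[47] read 'a'  n1⇒n0 ·f
[48] read 'b'  n0⇒n11
[49] read 'b'  n11⇒n11 ·f
[50] read 'a'  n11⇒n0 ·f
[51] read 'd'  n0⇒n1
[52] read 'c'  n1⇒n2
[53] read 'b'  n2⇒n3  ** P0@[51:53]
[54] read 'd'  n3⇒n4
[55] read 'b'  n4⇒n11 ·f
[56] read 'b'  n11⇒n11 ·f
[57] read 'c'  n11⇒n6 ·f
[58] read 'd'  n6⇒n7
[59] read 'c'  n7⇒n8
[60] read 'c'  n8⇒n9  ** P2@[57:60]
[61] read 'd'  n9⇒n7 ·f
[62] read 'c'  n7⇒n8
[63] read 'b'  n8⇒n3 ·f  ** P0@[61:63]
[64] read 'd'  n3⇒n4
[65] read 'a'  n4⇒n5  ** P1@[61:65],P5@[62:65]
[66] read 'b'  n5⇒n11 ·f
[67] read 'd'  n11⇒n12
[68] read 'c'  n12⇒n13
[69] read 'a'  n13⇒n14
[70] read 'a'  n14⇒n15
[71] read 'a'  n15⇒n16  ** P4@[66:71]
[72] read 'a'  n16⇒n0 ·f
[73] read 'd'  n0⇒n1

Result: [[3,2],[16,2],[24,4],[32,3],[38,0],[40,1],[40,5],[43,3],[53,0],[60,2],[63,0],[65,1],[65,5],[71,4]]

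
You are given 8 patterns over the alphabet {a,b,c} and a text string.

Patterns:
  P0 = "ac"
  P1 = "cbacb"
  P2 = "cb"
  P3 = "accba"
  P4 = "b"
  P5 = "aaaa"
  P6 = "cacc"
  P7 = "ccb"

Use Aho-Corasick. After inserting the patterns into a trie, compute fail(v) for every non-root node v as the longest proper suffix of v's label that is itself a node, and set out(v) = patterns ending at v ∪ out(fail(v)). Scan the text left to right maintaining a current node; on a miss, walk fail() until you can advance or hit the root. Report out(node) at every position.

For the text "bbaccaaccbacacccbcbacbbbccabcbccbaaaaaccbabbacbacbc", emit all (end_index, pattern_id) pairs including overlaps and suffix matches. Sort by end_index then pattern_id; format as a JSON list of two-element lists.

Build automaton:
Trie nodes:
  n0 'ε': a→1 b→11 c→3
  n1 'a': a→12 c→2
  n2 'ac': c→8  [P0 ends]
  n3 'c': a→15 b→4 c→18
  n4 'cb': a→5  [P2 ends]
  n5 'cba': c→6
  n6 'cbac': b→7
  n7 'cbacb': ·  [P1 ends]
  n8 'acc': b→9
  n9 'accb': a→10
  n10 'accba': ·  [P3 ends]
  n11 'b': ·  [P4 ends]
  n12 'aa': a→13
  n13 'aaa': a→14
  n14 'aaaa': ·  [P5 ends]
  n15 'ca': c→16
  n16 'cac': c→17
  n17 'cacc': ·  [P6 ends]
  n18 'cc': b→19
  n19 'ccb': ·  [P7 ends]

Failure links (BFS by depth):
  fail(1) 'a': from fail(0)=0 chase 'a': 0 ⇒ 0;  out=∅∪out(0)=∅
  fail(3) 'c': from fail(0)=0 chase 'c': 0 ⇒ 0;  out=∅∪out(0)=∅
  fail(11) 'b': from fail(0)=0 chase 'b': 0 ⇒ 0;  out={4}∪out(0)={4}
  fail(2) 'ac': from fail(1)=0 chase 'c': 0 ⇒ 3;  out={0}∪out(3)={0}
  fail(4) 'cb': from fail(3)=0 chase 'b': 0 ⇒ 11;  out={2}∪out(11)={2,4}
  fail(12) 'aa': from fail(1)=0 chase 'a': 0 ⇒ 1;  out=∅∪out(1)=∅
  fail(15) 'ca': from fail(3)=0 chase 'a': 0 ⇒ 1;  out=∅∪out(1)=∅
  fail(18) 'cc': from fail(3)=0 chase 'c': 0 ⇒ 3;  out=∅∪out(3)=∅
  fail(5) 'cba': from fail(4)=11 chase 'a': 11→0 ⇒ 1;  out=∅∪out(1)=∅
  fail(8) 'acc': from fail(2)=3 chase 'c': 3 ⇒ 18;  out=∅∪out(18)=∅
  fail(13) 'aaa': from fail(12)=1 chase 'a': 1 ⇒ 12;  out=∅∪out(12)=∅
  fail(16) 'cac': from fail(15)=1 chase 'c': 1 ⇒ 2;  out=∅∪out(2)={0}
  fail(19) 'ccb': from fail(18)=3 chase 'b': 3 ⇒ 4;  out={7}∪out(4)={2,4,7}
  fail(6) 'cbac': from fail(5)=1 chase 'c': 1 ⇒ 2;  out=∅∪out(2)={0}
  fail(9) 'accb': from fail(8)=18 chase 'b': 18 ⇒ 19;  out=∅∪out(19)={2,4,7}
  fail(14) 'aaaa': from fail(13)=12 chase 'a': 12 ⇒ 13;  out={5}∪out(13)={5}
  fail(17) 'cacc': from fail(16)=2 chase 'c': 2 ⇒ 8;  out={6}∪out(8)={6}
  fail(7) 'cbacb': from fail(6)=2 chase 'b': 2→3 ⇒ 4;  out={1}∪out(4)={1,2,4}
  fail(10) 'accba': from fail(9)=19 chase 'a': 19→4 ⇒ 5;  out={3}∪out(5)={3}

Run:
i=0 'b': node 0→11  → match P4@[0:0]
i=1 'b': node 11→11 ·f  → match P4@[1:1]
i=2 'a': node 11→1 ·f
i=3 'c': node 1→2  → match P0@[2:3]
i=4 'c': node 2→8
i=5 'a': node 8→15 ·f
i=6 'a': node 15→12 ·f
i=7 'c': node 12→2 ·f  → match P0@[6:7]
i=8 'c': node 2→8
i=9 'b': node 8→9  → match P2@[8:9],P4@[9:9],P7@[7:9]
i=10 'a': node 9→10  → match P3@[6:10]
i=11 'c': node 10→6 ·f  → match P0@[10:11]
i=12 'a': node 6→15 ·f
i=13 'c': node 15→16  → match P0@[12:13]
i=14 'c': node 16→17  → match P6@[11:14]
i=15 'c': node 17→18 ·f
i=16 'b': node 18→19  → match P2@[15:16],P4@[16:16],P7@[14:16]
i=17 'c': node 19→3 ·f
i=18 'b': node 3→4  → match P2@[17:18],P4@[18:18]
i=19 'a': node 4→5
i=20 'c': node 5→6  → match P0@[19:20]
i=21 'b': node 6→7  → match P1@[17:21],P2@[20:21],P4@[21:21]
i=22 'b': node 7→11 ·f  → match P4@[22:22]
i=23 'b': node 11→11 ·f  → match P4@[23:23]
i=24 'c': node 11→3 ·f
i=25 'c': node 3→18
i=26 'a': node 18→15 ·f
i=27 'b': node 15→11 ·f  → match P4@[27:27]
i=28 'c': node 11→3 ·f
i=29 'b': node 3→4  → match P2@[28:29],P4@[29:29]
i=30 'c': node 4→3 ·f
i=31 'c': node 3→18
i=32 'b': node 18→19  → match P2@[31:32],P4@[32:32],P7@[30:32]
i=33 'a': node 19→5 ·f
i=34 'a': node 5→12 ·f
i=35 'a': node 12→13
i=36 'a': node 13→14  → match P5@[33:36]
i=37 'a': node 14→14 ·f  → match P5@[34:37]
i=38 'c': node 14→2 ·f  → match P0@[37:38]
i=39 'c': node 2→8
i=40 'b': node 8→9  → match P2@[39:40],P4@[40:40],P7@[38:40]
i=41 'a': node 9→10  → match P3@[37:41]
i=42 'b': node 10→11 ·f  → match P4@[42:42]
i=43 'b': node 11→11 ·f  → match P4@[43:43]
i=44 'a': node 11→1 ·f
i=45 'c': node 1→2  → match P0@[44:45]
i=46 'b': node 2→4 ·f  → match P2@[45:46],P4@[46:46]
i=47 'a': node 4→5
i=48 'c': node 5→6  → match P0@[47:48]
i=49 'b': node 6→7  → match P1@[45:49],P2@[48:49],P4@[49:49]
i=50 'c': node 7→3 ·f

All matches (sorted): [[0,4],[1,4],[3,0],[7,0],[9,2],[9,4],[9,7],[10,3],[11,0],[13,0],[14,6],[16,2],[16,4],[16,7],[18,2],[18,4],[20,0],[21,1],[21,2],[21,4],[22,4],[23,4],[27,4],[29,2],[29,4],[32,2],[32,4],[32,7],[36,5],[37,5],[38,0],[40,2],[40,4],[40,7],[41,3],[42,4],[43,4],[45,0],[46,2],[46,4],[48,0],[49,1],[49,2],[49,4]]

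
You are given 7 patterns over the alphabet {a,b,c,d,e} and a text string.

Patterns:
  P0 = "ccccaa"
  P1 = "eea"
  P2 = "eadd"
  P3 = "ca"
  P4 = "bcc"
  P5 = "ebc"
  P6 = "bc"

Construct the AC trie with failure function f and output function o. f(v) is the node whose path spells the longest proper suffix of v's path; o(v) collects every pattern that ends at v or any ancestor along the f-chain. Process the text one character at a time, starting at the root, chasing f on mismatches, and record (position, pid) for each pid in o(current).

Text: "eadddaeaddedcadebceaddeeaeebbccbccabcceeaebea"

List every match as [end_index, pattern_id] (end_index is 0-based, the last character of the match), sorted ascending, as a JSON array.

Construct AC machine:
Trie (insert patterns):
  n0 'ε': b→14 c→1 e→7
  n1 'c': a→13 c→2
  n2 'cc': c→3
  n3 'ccc': c→4
  n4 'cccc': a→5
  n5 'cccca': a→6
  n6 'ccccaa': ·  [P0 ends]
  n7 'e': a→10 b→17 e→8
  n8 'ee': a→9
  n9 'eea': ·  [P1 ends]
  n10 'ea': d→11
  n11 'ead': d→12
  n12 'eadd': ·  [P2 ends]
  n13 'ca': ·  [P3 ends]
  n14 'b': c→15
  n15 'bc': c→16  [P6 ends]
  n16 'bcc': ·  [P4 ends]
  n17 'eb': c→18
  n18 'ebc': ·  [P5 ends]

BFS fail/out derivation:
  fail(1) 'c': from fail(0)=0 chase 'c': 0 ⇒ 0;  out=∅∪out(0)=∅
  fail(7) 'e': from fail(0)=0 chase 'e': 0 ⇒ 0;  out=∅∪out(0)=∅
  fail(14) 'b': from fail(0)=0 chase 'b': 0 ⇒ 0;  out=∅∪out(0)=∅
  fail(2) 'cc': from fail(1)=0 chase 'c': 0 ⇒ 1;  out=∅∪out(1)=∅
  fail(8) 'ee': from fail(7)=0 chase 'e': 0 ⇒ 7;  out=∅∪out(7)=∅
  fail(10) 'ea': from fail(7)=0 chase 'a': 0 ⇒ 0;  out=∅∪out(0)=∅
  fail(13) 'ca': from fail(1)=0 chase 'a': 0 ⇒ 0;  out={3}∪out(0)={3}
  fail(15) 'bc': from fail(14)=0 chase 'c': 0 ⇒ 1;  out={6}∪out(1)={6}
  fail(17) 'eb': from fail(7)=0 chase 'b': 0 ⇒ 14;  out=∅∪out(14)=∅
  fail(3) 'ccc': from fail(2)=1 chase 'c': 1 ⇒ 2;  out=∅∪out(2)=∅
  fail(9) 'eea': from fail(8)=7 chase 'a': 7 ⇒ 10;  out={1}∪out(10)={1}
  fail(11) 'ead': from fail(10)=0 chase 'd': 0 ⇒ 0;  out=∅∪out(0)=∅
  fail(16) 'bcc': from fail(15)=1 chase 'c': 1 ⇒ 2;  out={4}∪out(2)={4}
  fail(18) 'ebc': from fail(17)=14 chase 'c': 14 ⇒ 15;  out={5}∪out(15)={5,6}
  fail(4) 'cccc': from fail(3)=2 chase 'c': 2 ⇒ 3;  out=∅∪out(3)=∅
  fail(12) 'eadd': from fail(11)=0 chase 'd': 0 ⇒ 0;  out={2}∪out(0)={2}
  fail(5) 'cccca': from fail(4)=3 chase 'a': 3→2→1 ⇒ 13;  out=∅∪out(13)={3}
  fail(6) 'ccccaa': from fail(5)=13 chase 'a': 13→0 ⇒ 0;  out={0}∪out(0)={0}

Text stream:
i=0 'e': node 0→7
i=1 'a': node 7→10
i=2 'd': node 10→11
i=3 'd': node 11→12  → match P2@[0:3]
i=4 'd': node 12→0 (fail-walked)
i=5 'a': node 0→0
i=6 'e': node 0→7
i=7 'a': node 7→10
i=8 'd': node 10→11
i=9 'd': node 11→12  → match P2@[6:9]
i=10 'e': node 12→7 (fail-walked)
i=11 'd': node 7→0 (fail-walked)
i=12 'c': node 0→1
i=13 'a': node 1→13  → match P3@[12:13]
i=14 'd': node 13→0 (fail-walked)
i=15 'e': node 0→7
i=16 'b': node 7→17
i=17 'c': node 17→18  → match P5@[15:17],P6@[16:17]
i=18 'e': node 18→7 (fail-walked)
i=19 'a': node 7→10
i=20 'd': node 10→11
i=21 'd': node 11→12  → match P2@[18:21]
i=22 'e': node 12→7 (fail-walked)
i=23 'e': node 7→8
i=24 'a': node 8→9  → match P1@[22:24]
i=25 'e': node 9→7 (fail-walked)
i=26 'e': node 7→8
i=27 'b': node 8→17 (fail-walked)
i=28 'b': node 17→14 (fail-walked)
i=29 'c': node 14→15  → match P6@[28:29]
i=30 'c': node 15→16  → match P4@[28:30]
i=31 'b': node 16→14 (fail-walked)
i=32 'c': node 14→15  → match P6@[31:32]
i=33 'c': node 15→16  → match P4@[31:33]
i=34 'a': node 16→13 (fail-walked)  → match P3@[33:34]
i=35 'b': node 13→14 (fail-walked)
i=36 'c': node 14→15  → match P6@[35:36]
i=37 'c': node 15→16  → match P4@[35:37]
i=38 'e': node 16→7 (fail-walked)
i=39 'e': node 7→8
i=40 'a': node 8→9  → match P1@[38:40]
i=41 'e': node 9→7 (fail-walked)
i=42 'b': node 7→17
i=43 'e': node 17→7 (fail-walked)
i=44 'a': node 7→10

Matches: [[3,2],[9,2],[13,3],[17,5],[17,6],[21,2],[24,1],[29,6],[30,4],[32,6],[33,4],[34,3],[36,6],[37,4],[40,1]]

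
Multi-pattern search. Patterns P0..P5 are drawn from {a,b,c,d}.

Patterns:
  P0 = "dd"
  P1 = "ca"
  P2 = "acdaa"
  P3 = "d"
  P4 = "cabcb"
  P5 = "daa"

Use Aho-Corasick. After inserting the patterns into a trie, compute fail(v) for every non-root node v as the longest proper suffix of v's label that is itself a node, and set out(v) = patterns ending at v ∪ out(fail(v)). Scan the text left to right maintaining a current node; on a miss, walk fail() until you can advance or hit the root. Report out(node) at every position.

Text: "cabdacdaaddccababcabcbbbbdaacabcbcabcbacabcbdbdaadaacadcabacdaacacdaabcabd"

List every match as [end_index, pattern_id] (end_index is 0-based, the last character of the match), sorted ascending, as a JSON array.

Construct AC machine:
Trie (insert patterns):
  n0 'ε': a→5 c→3 d→1
  n1 'd': a→13 d→2  [P3 ends]
  n2 'dd': ·  [P0 ends]
  n3 'c': a→4
  n4 'ca': b→10  [P1 ends]
  n5 'a': c→6
  n6 'ac': d→7
  n7 'acd': a→8
  n8 'acda': a→9
  n9 'acdaa': ·  [P2 ends]
  n10 'cab': c→11
  n11 'cabc': b→12
  n12 'cabcb': ·  [P4 ends]
  n13 'da': a→14
  n14 'daa': ·  [P5 ends]

BFS fail/out derivation:
  n1('d'): parent n0 fail=0; on 'd' 0 → fail=0;  out {3}∪∅={3}
  n3('c'): parent n0 fail=0; on 'c' 0 → fail=0;  out ∅∪∅=∅
  n5('a'): parent n0 fail=0; on 'a' 0 → fail=0;  out ∅∪∅=∅
  n2('dd'): parent n1 fail=0; on 'd' 0 → fail=1;  out {0}∪{3}={0,3}
  n4('ca'): parent n3 fail=0; on 'a' 0 → fail=5;  out {1}∪∅={1}
  n6('ac'): parent n5 fail=0; on 'c' 0 → fail=3;  out ∅∪∅=∅
  n13('da'): parent n1 fail=0; on 'a' 0 → fail=5;  out ∅∪∅=∅
  n7('acd'): parent n6 fail=3; on 'd' 3→0 → fail=1;  out ∅∪{3}={3}
  n10('cab'): parent n4 fail=5; on 'b' 5→0 → fail=0;  out ∅∪∅=∅
  n14('daa'): parent n13 fail=5; on 'a' 5→0 → fail=5;  out {5}∪∅={5}
  n8('acda'): parent n7 fail=1; on 'a' 1 → fail=13;  out ∅∪∅=∅
  n11('cabc'): parent n10 fail=0; on 'c' 0 → fail=3;  out ∅∪∅=∅
  n9('acdaa'): parent n8 fail=13; on 'a' 13 → fail=14;  out {2}∪{5}={2,5}
  n12('cabcb'): parent n11 fail=3; on 'b' 3→0 → fail=0;  out {4}∪∅={4}

Run:
i=0 'c': node 0→3
i=1 'a': node 3→4  emit P1@[0:1]
i=2 'b': node 4→10
i=3 'd': node 10→1 (fail-walked)  emit P3@[3:3]
i=4 'a': node 1→13
i=5 'c': node 13→6 (fail-walked)
i=6 'd': node 6→7  emit P3@[6:6]
i=7 'a': node 7→8
i=8 'a': node 8→9  emit P2@[4:8],P5@[6:8]
i=9 'd': node 9→1 (fail-walked)  emit P3@[9:9]
i=10 'd': node 1→2  emit P0@[9:10],P3@[10:10]
i=11 'c': node 2→3 (fail-walked)
i=12 'c': node 3→3 (fail-walked)
i=13 'a': node 3→4  emit P1@[12:13]
i=14 'b': node 4→10
i=15 'a': node 10→5 (fail-walked)
i=16 'b': node 5→0 (fail-walked)
i=17 'c': node 0→3
i=18 'a': node 3→4  emit P1@[17:18]
i=19 'b': node 4→10
i=20 'c': node 10→11
i=21 'b': node 11→12  emit P4@[17:21]
i=22 'b': node 12→0 (fail-walked)
i=23 'b': node 0→0
i=24 'b': node 0→0
i=25 'd': node 0→1  emit P3@[25:25]
i=26 'a': node 1→13
i=27 'a': node 13→14  emit P5@[25:27]
i=28 'c': node 14→6 (fail-walked)
i=29 'a': node 6→4 (fail-walked)  emit P1@[28:29]
i=30 'b': node 4→10
i=31 'c': node 10→11
i=32 'b': node 11→12  emit P4@[28:32]
i=33 'c': node 12→3 (fail-walked)
i=34 'a': node 3→4  emit P1@[33:34]
i=35 'b': node 4→10
i=36 'c': node 10→11
i=37 'b': node 11→12  emit P4@[33:37]
i=38 'a': node 12→5 (fail-walked)
i=39 'c': node 5→6
i=40 'a': node 6→4 (fail-walked)  emit P1@[39:40]
i=41 'b': node 4→10
i=42 'c': node 10→11
i=43 'b': node 11→12  emit P4@[39:43]
i=44 'd': node 12→1 (fail-walked)  emit P3@[44:44]
i=45 'b': node 1→0 (fail-walked)
i=46 'd': node 0→1  emit P3@[46:46]
i=47 'a': node 1→13
i=48 'a': node 13→14  emit P5@[46:48]
i=49 'd': node 14→1 (fail-walked)  emit P3@[49:49]
i=50 'a': node 1→13
i=51 'a': node 13→14  emit P5@[49:51]
i=52 'c': node 14→6 (fail-walked)
i=53 'a': node 6→4 (fail-walked)  emit P1@[52:53]
i=54 'd': node 4→1 (fail-walked)  emit P3@[54:54]
i=55 'c': node 1→3 (fail-walked)
i=56 'a': node 3→4  emit P1@[55:56]
i=57 'b': node 4→10
i=58 'a': node 10→5 (fail-walked)
i=59 'c': node 5→6
i=60 'd': node 6→7  emit P3@[60:60]
i=61 'a': node 7→8
i=62 'a': node 8→9  emit P2@[58:62],P5@[60:62]
i=63 'c': node 9→6 (fail-walked)
i=64 'a': node 6→4 (fail-walked)  emit P1@[63:64]
i=65 'c': node 4→6 (fail-walked)
i=66 'd': node 6→7  emit P3@[66:66]
i=67 'a': node 7→8
i=68 'a': node 8→9  emit P2@[64:68],P5@[66:68]
i=69 'b': node 9→0 (fail-walked)
i=70 'c': node 0→3
i=71 'a': node 3→4  emit P1@[70:71]
i=72 'b': node 4→10
i=73 'd': node 10→1 (fail-walked)  emit P3@[73:73]

All matches (sorted): [[1,1],[3,3],[6,3],[8,2],[8,5],[9,3],[10,0],[10,3],[13,1],[18,1],[21,4],[25,3],[27,5],[29,1],[32,4],[34,1],[37,4],[40,1],[43,4],[44,3],[46,3],[48,5],[49,3],[51,5],[53,1],[54,3],[56,1],[60,3],[62,2],[62,5],[64,1],[66,3],[68,2],[68,5],[71,1],[73,3]]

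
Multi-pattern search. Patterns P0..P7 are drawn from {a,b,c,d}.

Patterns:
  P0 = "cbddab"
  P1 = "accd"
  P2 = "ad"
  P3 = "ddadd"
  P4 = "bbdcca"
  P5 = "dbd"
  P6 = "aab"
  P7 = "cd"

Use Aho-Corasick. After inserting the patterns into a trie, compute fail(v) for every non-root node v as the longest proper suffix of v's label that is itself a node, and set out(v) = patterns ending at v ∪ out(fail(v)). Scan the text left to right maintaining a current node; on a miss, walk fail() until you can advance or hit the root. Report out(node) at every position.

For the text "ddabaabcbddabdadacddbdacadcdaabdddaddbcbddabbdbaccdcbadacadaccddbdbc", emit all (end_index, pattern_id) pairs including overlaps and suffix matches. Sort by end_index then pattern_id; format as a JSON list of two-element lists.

Build:
Trie nodes:
  n0 'ε': a→7 b→17 c→1 d→12
  n1 'c': b→2 d→27
  n2 'cb': d→3
  n3 'cbd': d→4
  n4 'cbdd': a→5
  n5 'cbdda': b→6
  n6 'cbddab': ·  ←P0
  n7 'a': a→25 c→8 d→11
  n8 'ac': c→9
  n9 'acc': d→10
  n10 'accd': ·  ←P1
  n11 'ad': ·  ←P2
  n12 'd': b→23 d→13
  n13 'dd': a→14
  n14 'dda': d→15
  n15 'ddad': d→16
  n16 'ddadd': ·  ←P3
  n17 'b': b→18
  n18 'bb': d→19
  n19 'bbd': c→20
  n20 'bbdc': c→21
  n21 'bbdcc': a→22
  n22 'bbdcca': ·  ←P4
  n23 'db': d→24
  n24 'dbd': ·  ←P5
  n25 'aa': b→26
  n26 'aab': ·  ←P6
  n27 'cd': ·  ←P7

Failure links (BFS by depth):
  fail(1) 'c': from fail(0)=0 chase 'c': 0 ⇒ 0;  out=∅∪out(0)=∅
  fail(7) 'a': from fail(0)=0 chase 'a': 0 ⇒ 0;  out=∅∪out(0)=∅
  fail(12) 'd': from fail(0)=0 chase 'd': 0 ⇒ 0;  out=∅∪out(0)=∅
  fail(17) 'b': from fail(0)=0 chase 'b': 0 ⇒ 0;  out=∅∪out(0)=∅
  fail(2) 'cb': from fail(1)=0 chase 'b': 0 ⇒ 17;  out=∅∪out(17)=∅
  fail(8) 'ac': from fail(7)=0 chase 'c': 0 ⇒ 1;  out=∅∪out(1)=∅
  fail(11) 'ad': from fail(7)=0 chase 'd': 0 ⇒ 12;  out={2}∪out(12)={2}
  fail(13) 'dd': from fail(12)=0 chase 'd': 0 ⇒ 12;  out=∅∪out(12)=∅
  fail(18) 'bb': from fail(17)=0 chase 'b': 0 ⇒ 17;  out=∅∪out(17)=∅
  fail(23) 'db': from fail(12)=0 chase 'b': 0 ⇒ 17;  out=∅∪out(17)=∅
  fail(25) 'aa': from fail(7)=0 chase 'a': 0 ⇒ 7;  out=∅∪out(7)=∅
  fail(27) 'cd': from fail(1)=0 chase 'd': 0 ⇒ 12;  out={7}∪out(12)={7}
  fail(3) 'cbd': from fail(2)=17 chase 'd': 17→0 ⇒ 12;  out=∅∪out(12)=∅
  fail(9) 'acc': from fail(8)=1 chase 'c': 1→0 ⇒ 1;  out=∅∪out(1)=∅
  fail(14) 'dda': from fail(13)=12 chase 'a': 12→0 ⇒ 7;  out=∅∪out(7)=∅
  fail(19) 'bbd': from fail(18)=17 chase 'd': 17→0 ⇒ 12;  out=∅∪out(12)=∅
  fail(24) 'dbd': from fail(23)=17 chase 'd': 17→0 ⇒ 12;  out={5}∪out(12)={5}
  fail(26) 'aab': from fail(25)=7 chase 'b': 7→0 ⇒ 17;  out={6}∪out(17)={6}
  fail(4) 'cbdd': from fail(3)=12 chase 'd': 12 ⇒ 13;  out=∅∪out(13)=∅
  fail(10) 'accd': from fail(9)=1 chase 'd': 1 ⇒ 27;  out={1}∪out(27)={1,7}
  fail(15) 'ddad': from fail(14)=7 chase 'd': 7 ⇒ 11;  out=∅∪out(11)={2}
  fail(20) 'bbdc': from fail(19)=12 chase 'c': 12→0 ⇒ 1;  out=∅∪out(1)=∅
  fail(5) 'cbdda': from fail(4)=13 chase 'a': 13 ⇒ 14;  out=∅∪out(14)=∅
  fail(16) 'ddadd': from fail(15)=11 chase 'd': 11→12 ⇒ 13;  out={3}∪out(13)={3}
  fail(21) 'bbdcc': from fail(20)=1 chase 'c': 1→0 ⇒ 1;  out=∅∪out(1)=∅
  fail(6) 'cbddab': from fail(5)=14 chase 'b': 14→7→0 ⇒ 17;  out={0}∪out(17)={0}
  fail(22) 'bbdcca': from fail(21)=1 chase 'a': 1→0 ⇒ 7;  out={4}∪out(7)={4}

Run:
i=0 'd': node 0→12
i=1 'd': node 12→13
i=2 'a': node 13→14
i=3 'b': node 14→17 ·f
i=4 'a': node 17→7 ·f
i=5 'a': node 7→25
i=6 'b': node 25→26  ** P6@[4:6]
i=7 'c': node 26→1 ·f
i=8 'b': node 1→2
i=9 'd': node 2→3
i=10 'd': node 3→4
i=11 'a': node 4→5
i=12 'b': node 5→6  ** P0@[7:12]
i=13 'd': node 6→12 ·f
i=14 'a': node 12→7 ·f
i=15 'd': node 7→11  ** P2@[14:15]
i=16 'a': node 11→7 ·f
i=17 'c': node 7→8
i=18 'd': node 8→27 ·f  ** P7@[17:18]
i=19 'd': node 27→13 ·f
i=20 'b': node 13→23 ·f
i=21 'd': node 23→24  ** P5@[19:21]
i=22 'a': node 24→7 ·f
i=23 'c': node 7→8
i=24 'a': node 8→7 ·f
i=25 'd': node 7→11  ** P2@[24:25]
i=26 'c': node 11→1 ·f
i=27 'd': node 1→27  ** P7@[26:27]
i=28 'a': node 27→7 ·f
i=29 'a': node 7→25
i=30 'b': node 25→26  ** P6@[28:30]
i=31 'd': node 26→12 ·f
i=32 'd': node 12→13
i=33 'd': node 13→13 ·f
i=34 'a': node 13→14
i=35 'd': node 14→15  ** P2@[34:35]
i=36 'd': node 15→16  ** P3@[32:36]
i=37 'b': node 16→23 ·f
i=38 'c': node 23→1 ·f
i=39 'b': node 1→2
i=40 'd': node 2→3
i=41 'd': node 3→4
i=42 'a': node 4→5
i=43 'b': node 5→6  ** P0@[38:43]
i=44 'b': node 6→18 ·f
i=45 'd': node 18→19
i=46 'b': node 19→23 ·f
i=47 'a': node 23→7 ·f
i=48 'c': node 7→8
i=49 'c': node 8→9
i=50 'd': node 9→10  ** P1@[47:50],P7@[49:50]
i=51 'c': node 10→1 ·f
i=52 'b': node 1→2
i=53 'a': node 2→7 ·f
i=54 'd': node 7→11  ** P2@[53:54]
i=55 'a': node 11→7 ·f
i=56 'c': node 7→8
i=57 'a': node 8→7 ·f
i=58 'd': node 7→11  ** P2@[57:58]
i=59 'a': node 11→7 ·f
i=60 'c': node 7→8
i=61 'c': node 8→9
i=62 'd': node 9→10  ** P1@[59:62],P7@[61:62]
i=63 'd': node 10→13 ·f
i=64 'b': node 13→23 ·f
i=65 'd': node 23→24  ** P5@[63:65]
i=66 'b': node 24→23 ·f
i=67 'c': node 23→1 ·f

Result: [[6,6],[12,0],[15,2],[18,7],[21,5],[25,2],[27,7],[30,6],[35,2],[36,3],[43,0],[50,1],[50,7],[54,2],[58,2],[62,1],[62,7],[65,5]]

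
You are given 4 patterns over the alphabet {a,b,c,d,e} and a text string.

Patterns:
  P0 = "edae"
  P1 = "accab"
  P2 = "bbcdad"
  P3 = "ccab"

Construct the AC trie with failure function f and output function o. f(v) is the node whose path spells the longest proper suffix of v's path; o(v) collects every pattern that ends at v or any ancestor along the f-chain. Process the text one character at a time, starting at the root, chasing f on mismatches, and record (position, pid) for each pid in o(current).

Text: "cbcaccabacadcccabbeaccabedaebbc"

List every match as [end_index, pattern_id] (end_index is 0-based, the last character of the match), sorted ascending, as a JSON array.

Build:
Trie (insert patterns):
  0='ε' goto a→5 b→10 c→16 e→1
  1='e' goto d→2
  2='ed' goto a→3
  3='eda' goto e→4
  4='edae' goto ·  ←P0
  5='a' goto c→6
  6='ac' goto c→7
  7='acc' goto a→8
  8='acca' goto b→9
  9='accab' goto ·  ←P1
  10='b' goto b→11
  11='bb' goto c→12
  12='bbc' goto d→13
  13='bbcd' goto a→14
  14='bbcda' goto d→15
  15='bbcdad' goto ·  ←P2
  16='c' goto c→17
  17='cc' goto a→18
  18='cca' goto b→19
  19='ccab' goto ·  ←P3

BFS fail/out derivation:
  n1('e'): parent n0 fail=0; on 'e' 0 → fail=0;  out ∅∪∅=∅
  n5('a'): parent n0 fail=0; on 'a' 0 → fail=0;  out ∅∪∅=∅
  n10('b'): parent n0 fail=0; on 'b' 0 → fail=0;  out ∅∪∅=∅
  n16('c'): parent n0 fail=0; on 'c' 0 → fail=0;  out ∅∪∅=∅
  n2('ed'): parent n1 fail=0; on 'd' 0 → fail=0;  out ∅∪∅=∅
  n6('ac'): parent n5 fail=0; on 'c' 0 → fail=16;  out ∅∪∅=∅
  n11('bb'): parent n10 fail=0; on 'b' 0 → fail=10;  out ∅∪∅=∅
  n17('cc'): parent n16 fail=0; on 'c' 0 → fail=16;  out ∅∪∅=∅
  n3('eda'): parent n2 fail=0; on 'a' 0 → fail=5;  out ∅∪∅=∅
  n7('acc'): parent n6 fail=16; on 'c' 16 → fail=17;  out ∅∪∅=∅
  n12('bbc'): parent n11 fail=10; on 'c' 10→0 → fail=16;  out ∅∪∅=∅
  n18('cca'): parent n17 fail=16; on 'a' 16→0 → fail=5;  out ∅∪∅=∅
  n4('edae'): parent n3 fail=5; on 'e' 5→0 → fail=1;  out {0}∪∅={0}
  n8('acca'): parent n7 fail=17; on 'a' 17 → fail=18;  out ∅∪∅=∅
  n13('bbcd'): parent n12 fail=16; on 'd' 16→0 → fail=0;  out ∅∪∅=∅
  n19('ccab'): parent n18 fail=5; on 'b' 5→0 → fail=10;  out {3}∪∅={3}
  n9('accab'): parent n8 fail=18; on 'b' 18 → fail=19;  out {1}∪{3}={1,3}
  n14('bbcda'): parent n13 fail=0; on 'a' 0 → fail=5;  out ∅∪∅=∅
  n15('bbcdad'): parent n14 fail=5; on 'd' 5→0 → fail=0;  out {2}∪∅={2}

Text stream:
i=0 'c': node 0→16
i=1 'b': node 16→10 ·f
i=2 'c': node 10→16 ·f
i=3 'a': node 16→5 ·f
i=4 'c': node 5→6
i=5 'c': node 6→7
i=6 'a': node 7→8
i=7 'b': node 8→9  → match P1@[3:7],P3@[4:7]
i=8 'a': node 9→5 ·f
i=9 'c': node 5→6
i=10 'a': node 6→5 ·f
i=11 'd': node 5→0 ·f
i=12 'c': node 0→16
i=13 'c': node 16→17
i=14 'c': node 17→17 ·f
i=15 'a': node 17→18
i=16 'b': node 18→19  → match P3@[13:16]
i=17 'b': node 19→11 ·f
i=18 'e': node 11→1 ·f
i=19 'a': node 1→5 ·f
i=20 'c': node 5→6
i=21 'c': node 6→7
i=22 'a': node 7→8
i=23 'b': node 8→9  → match P1@[19:23],P3@[20:23]
i=24 'e': node 9→1 ·f
i=25 'd': node 1→2
i=26 'a': node 2→3
i=27 'e': node 3→4  → match P0@[24:27]
i=28 'b': node 4→10 ·f
i=29 'b': node 10→11
i=30 'c': node 11→12

All matches (sorted): [[7,1],[7,3],[16,3],[23,1],[23,3],[27,0]]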